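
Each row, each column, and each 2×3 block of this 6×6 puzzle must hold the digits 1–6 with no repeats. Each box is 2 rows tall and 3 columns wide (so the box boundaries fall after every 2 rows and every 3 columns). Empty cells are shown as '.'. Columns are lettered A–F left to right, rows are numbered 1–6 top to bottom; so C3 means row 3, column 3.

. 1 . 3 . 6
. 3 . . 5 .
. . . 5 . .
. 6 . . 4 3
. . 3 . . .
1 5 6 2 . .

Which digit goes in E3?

6

E1 = 2 (sole candidate).
D4 = 1 (sole candidate).
E6 = 3 (sole candidate).
F6 = 4 (sole candidate).
D2 = 4 (sole candidate).
F2 = 1 (sole candidate).
E3 = 6: row 3 has {5}; col 5 has {2,3,4,5}; box has {1,3,4,5} → only 6 remains.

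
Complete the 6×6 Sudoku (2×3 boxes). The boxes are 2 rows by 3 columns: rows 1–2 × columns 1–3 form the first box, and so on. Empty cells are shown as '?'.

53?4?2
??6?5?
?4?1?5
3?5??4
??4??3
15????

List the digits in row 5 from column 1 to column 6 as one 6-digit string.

r1c3 = 1: row 1 has {2,3,4,5}; col 3 has {4,5,6}; box has {3,5,6} → only 1 remains.
r1c5 = 6: row 1 has {1,2,3,4,5}; col 5 has {5}; box has {2,4,5} → only 6 remains.
r2c2 = 2: row 2 has {5,6}; col 2 has {3,4,5}; box has {1,3,5,6} → only 2 remains.
r2c4 = 3: row 2 has {2,5,6}; col 4 has {1,4}; box has {2,4,5,6} → only 3 remains.
r2c6 = 1: row 2 has {2,3,5,6}; col 6 has {2,3,4,5}; box has {2,3,4,5,6} → only 1 remains.
r3c3 = 2: row 3 has {1,4,5}; col 3 has {1,4,5,6}; box has {3,4,5} → only 2 remains.
r3c5 = 3: row 3 has {1,2,4,5}; col 5 has {5,6}; box has {1,4,5} → only 3 remains.
r4c5 = 2: row 4 has {3,4,5}; col 5 has {3,5,6}; box has {1,3,4,5} → only 2 remains.
r5c2 = 6: row 5 has {3,4}; col 2 has {2,3,4,5}; box has {1,4,5} → only 6 remains.
r5c5 = 1: row 5 has {3,4,6}; col 5 has {2,3,5,6}; box has {3} → only 1 remains.
r6c3 = 3: row 6 has {1,5}; col 3 has {1,2,4,5,6}; box has {1,4,5,6} → only 3 remains.
r6c5 = 4: row 6 has {1,3,5}; col 5 has {1,2,3,5,6}; box has {1,3} → only 4 remains.
r6c6 = 6: row 6 has {1,3,4,5}; col 6 has {1,2,3,4,5}; box has {1,3,4} → only 6 remains.
r2c1 = 4: row 2 has {1,2,3,5,6}; col 1 has {1,3,5}; box has {1,2,3,5,6} → only 4 remains.
r3c1 = 6: row 3 has {1,2,3,4,5}; col 1 has {1,3,4,5}; box has {2,3,4,5} → only 6 remains.
r4c2 = 1: row 4 has {2,3,4,5}; col 2 has {2,3,4,5,6}; box has {2,3,4,5,6} → only 1 remains.
r4c4 = 6: row 4 has {1,2,3,4,5}; col 4 has {1,3,4}; box has {1,2,3,4,5} → only 6 remains.
r5c1 = 2: row 5 has {1,3,4,6}; col 1 has {1,3,4,5,6}; box has {1,3,4,5,6} → only 2 remains.
r5c4 = 5: row 5 has {1,2,3,4,6}; col 4 has {1,3,4,6}; box has {1,3,4,6} → only 5 remains.

264513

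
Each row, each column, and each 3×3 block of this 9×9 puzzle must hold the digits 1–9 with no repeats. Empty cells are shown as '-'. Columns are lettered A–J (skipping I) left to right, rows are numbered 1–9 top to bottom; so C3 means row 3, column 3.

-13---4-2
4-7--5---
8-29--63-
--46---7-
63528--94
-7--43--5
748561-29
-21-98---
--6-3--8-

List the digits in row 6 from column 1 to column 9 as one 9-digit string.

279143865

E1 = 7 (sole candidate).
F1 = 6 (sole candidate).
H1 = 5 (sole candidate).
H2 = 1 (sole candidate).
J2 = 8 (sole candidate).
B3 = 5 (sole candidate).
E3 = 1 (sole candidate).
F3 = 4 (sole candidate).
J3 = 7 (sole candidate).
E4 = 5 (sole candidate).
F4 = 9 (sole candidate).
F5 = 7 (sole candidate).
G5 = 1 (sole candidate).
C6 = 9: row 6 has {3,4,5,7}; col 3 has {1,2,3,4,5,6,7,8}; box has {3,4,5,6,7} → only 9 remains.
D6 = 1: row 6 has {3,4,5,7,9}; col 4 has {2,5,6,9}; box has {2,3,4,5,6,7,8,9} → only 1 remains.
H6 = 6: row 6 has {1,3,4,5,7,9}; col 8 has {1,2,3,5,7,8,9}; box has {1,4,5,7,9} → only 6 remains.
G7 = 3 (sole candidate).
H8 = 4 (sole candidate).
J8 = 6 (sole candidate).
B9 = 9 (sole candidate).
F9 = 2 (sole candidate).
J9 = 1 (sole candidate).
A1 = 9 (sole candidate).
D1 = 8 (sole candidate).
B2 = 6 (sole candidate).
D2 = 3 (sole candidate).
E2 = 2 (sole candidate).
G2 = 9 (sole candidate).
B4 = 8 (sole candidate).
G4 = 2 (sole candidate).
J4 = 3 (sole candidate).
A6 = 2: row 6 has {1,3,4,5,6,7,9}; col 1 has {4,6,7,8,9}; box has {3,4,5,6,7,8,9} → only 2 remains.
G6 = 8: row 6 has {1,2,3,4,5,6,7,9}; col 7 has {1,2,3,4,6,9}; box has {1,2,3,4,5,6,7,9} → only 8 remains.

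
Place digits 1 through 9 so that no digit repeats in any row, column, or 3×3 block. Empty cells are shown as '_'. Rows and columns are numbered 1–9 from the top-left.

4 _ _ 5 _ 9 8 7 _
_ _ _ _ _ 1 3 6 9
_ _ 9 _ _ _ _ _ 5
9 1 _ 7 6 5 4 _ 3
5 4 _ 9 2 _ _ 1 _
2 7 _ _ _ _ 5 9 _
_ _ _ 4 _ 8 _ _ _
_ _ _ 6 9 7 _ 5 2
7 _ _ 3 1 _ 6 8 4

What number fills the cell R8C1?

R1C5 = 3 (sole candidate).
R1C9 = 1 (sole candidate).
R2C1 = 8 (sole candidate).
R2C4 = 2 (sole candidate).
R3C4 = 8 (sole candidate).
R3C7 = 2 (sole candidate).
R3C8 = 4 (sole candidate).
R4C3 = 8 (sole candidate).
R4C8 = 2 (sole candidate).
R5C6 = 3 (sole candidate).
R5C7 = 7 (sole candidate).
R6C4 = 1 (sole candidate).
R6C6 = 4 (sole candidate).
R7C5 = 5 (sole candidate).
R7C8 = 3 (sole candidate).
R7C9 = 7 (sole candidate).
R8C7 = 1 (sole candidate).
R9C6 = 2 (sole candidate).
R2C2 = 5 (sole candidate).
R2C3 = 7 (sole candidate).
R2C5 = 4 (sole candidate).
R3C5 = 7 (sole candidate).
R3C6 = 6 (sole candidate).
R5C3 = 6 (sole candidate).
R5C9 = 8 (sole candidate).
R6C3 = 3 (sole candidate).
R6C5 = 8 (sole candidate).
R6C9 = 6 (sole candidate).
R7C7 = 9 (sole candidate).
R8C1 = 3: row 8 has {1,2,5,6,7,9}; col 1 has {2,4,5,7,8,9}; box has {7} → only 3 remains.

3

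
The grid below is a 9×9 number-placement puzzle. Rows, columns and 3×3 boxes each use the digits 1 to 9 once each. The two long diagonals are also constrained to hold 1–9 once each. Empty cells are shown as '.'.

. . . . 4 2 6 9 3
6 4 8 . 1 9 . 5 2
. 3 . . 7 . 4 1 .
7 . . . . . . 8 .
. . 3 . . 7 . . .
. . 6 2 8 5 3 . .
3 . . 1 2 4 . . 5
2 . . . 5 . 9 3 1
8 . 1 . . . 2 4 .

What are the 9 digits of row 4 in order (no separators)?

row 1, column 1 = 1 (sole candidate).
row 2, column 4 = 3 (sole candidate).
row 2, column 7 = 7 (sole candidate).
row 3, column 9 = 8 (sole candidate).
row 6, column 8 = 7 (sole candidate).
row 7, column 7 = 8 (sole candidate).
row 7, column 8 = 6 (sole candidate).
row 9, column 9 = 7 (sole candidate).
row 3, column 6 = 6 (sole candidate).
row 4, column 6 = 1: row 4 has {7,8}; col 6 has {2,4,5,6,7,9}; box has {2,5,7,8}; anti-diagonal has {2,3,4,5,8} → only 1 remains.
row 4, column 7 = 5: row 4 has {1,7,8}; col 7 has {2,3,4,6,7,8,9}; box has {3,7,8} → only 5 remains.
row 5, column 7 = 1 (sole candidate).
row 5, column 8 = 2 (sole candidate).
row 8, column 6 = 8 (sole candidate).
row 9, column 6 = 3 (sole candidate).
row 3, column 4 = 5 (sole candidate).
row 1, column 4 = 8 (sole candidate).
row 3, column 1 = 9 (sole candidate).
row 3, column 3 = 2 (sole candidate).
row 6, column 1 = 4 (sole candidate).
row 6, column 9 = 9 (sole candidate).
row 4, column 3 = 9: row 4 has {1,5,7,8}; col 3 has {1,2,3,6,8}; box has {3,4,6,7} → only 9 remains.
row 4, column 4 = 6: row 4 has {1,5,7,8,9}; col 4 has {1,2,3,5,8}; box has {1,2,5,7,8}; main diagonal has {1,2,3,4,5,7,8} → only 6 remains.
row 4, column 5 = 3: row 4 has {1,5,6,7,8,9}; col 5 has {1,2,4,5,7,8}; box has {1,2,5,6,7,8} → only 3 remains.
row 4, column 9 = 4: row 4 has {1,3,5,6,7,8,9}; col 9 has {1,2,3,5,7,8,9}; box has {1,2,3,5,7,8,9} → only 4 remains.
row 5, column 1 = 5 (sole candidate).
row 5, column 2 = 8 (sole candidate).
row 5, column 5 = 9 (sole candidate).
row 5, column 9 = 6 (sole candidate).
row 6, column 2 = 1 (sole candidate).
row 7, column 3 = 7 (sole candidate).
row 8, column 2 = 6 (sole candidate).
row 8, column 3 = 4 (sole candidate).
row 8, column 4 = 7 (sole candidate).
row 9, column 4 = 9 (sole candidate).
row 9, column 5 = 6 (sole candidate).
row 1, column 3 = 5 (sole candidate).
row 4, column 2 = 2: row 4 has {1,3,4,5,6,7,8,9}; col 2 has {1,3,4,6,8}; box has {1,3,4,5,6,7,8,9} → only 2 remains.

729631584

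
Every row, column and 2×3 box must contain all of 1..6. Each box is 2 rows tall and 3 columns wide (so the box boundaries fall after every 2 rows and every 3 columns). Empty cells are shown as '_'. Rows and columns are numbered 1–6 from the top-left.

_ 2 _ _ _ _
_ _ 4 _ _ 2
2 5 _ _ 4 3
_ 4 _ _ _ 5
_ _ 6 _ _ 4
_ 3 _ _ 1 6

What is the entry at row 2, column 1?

1

row 1, column 6 = 1 (sole candidate).
row 3, column 3 = 1 (sole candidate).
row 3, column 4 = 6 (sole candidate).
row 4, column 3 = 3 (sole candidate).
row 4, column 5 = 2 (sole candidate).
row 5, column 2 = 1 (sole candidate).
row 1, column 3 = 5 (sole candidate).
row 2, column 2 = 6 (sole candidate).
row 4, column 1 = 6 (sole candidate).
row 4, column 4 = 1 (sole candidate).
row 5, column 1 = 5 (sole candidate).
row 5, column 5 = 3 (sole candidate).
row 6, column 1 = 4 (sole candidate).
row 6, column 3 = 2 (sole candidate).
row 6, column 4 = 5 (sole candidate).
row 1, column 1 = 3 (sole candidate).
row 1, column 4 = 4 (sole candidate).
row 1, column 5 = 6 (sole candidate).
row 2, column 1 = 1: row 2 has {2,4,6}; col 1 has {2,3,4,5,6}; box has {2,3,4,5,6} → only 1 remains.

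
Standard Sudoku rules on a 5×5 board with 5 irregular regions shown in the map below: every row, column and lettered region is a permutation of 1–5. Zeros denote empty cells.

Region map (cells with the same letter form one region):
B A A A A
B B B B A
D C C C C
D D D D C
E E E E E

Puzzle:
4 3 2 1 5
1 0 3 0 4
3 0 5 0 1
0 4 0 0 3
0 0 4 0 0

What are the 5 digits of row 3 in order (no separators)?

32541

R3C2 = 2: row 3 has {1,3,5}; col 2 has {3,4}; region has {1,3,5} → only 2 remains.
R3C4 = 4: row 3 has {1,2,3,5}; col 4 has {1}; region has {1,2,3,5} → only 4 remains.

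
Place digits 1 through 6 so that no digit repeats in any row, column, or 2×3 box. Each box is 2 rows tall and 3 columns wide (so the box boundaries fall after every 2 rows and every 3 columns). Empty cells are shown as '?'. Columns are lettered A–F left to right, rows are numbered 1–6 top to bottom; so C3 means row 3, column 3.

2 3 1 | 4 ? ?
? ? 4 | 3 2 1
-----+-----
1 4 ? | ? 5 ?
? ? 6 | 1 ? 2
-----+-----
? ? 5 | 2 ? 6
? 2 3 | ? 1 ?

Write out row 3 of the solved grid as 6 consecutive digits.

142653

E1 = 6 (sole candidate).
F1 = 5 (sole candidate).
C3 = 2: row 3 has {1,4,5}; col 3 has {1,3,4,5,6}; box has {1,4,6} → only 2 remains.
D3 = 6: row 3 has {1,2,4,5}; col 4 has {1,2,3,4}; box has {1,2,5} → only 6 remains.
F3 = 3: row 3 has {1,2,4,5,6}; col 6 has {1,2,5,6}; box has {1,2,5,6} → only 3 remains.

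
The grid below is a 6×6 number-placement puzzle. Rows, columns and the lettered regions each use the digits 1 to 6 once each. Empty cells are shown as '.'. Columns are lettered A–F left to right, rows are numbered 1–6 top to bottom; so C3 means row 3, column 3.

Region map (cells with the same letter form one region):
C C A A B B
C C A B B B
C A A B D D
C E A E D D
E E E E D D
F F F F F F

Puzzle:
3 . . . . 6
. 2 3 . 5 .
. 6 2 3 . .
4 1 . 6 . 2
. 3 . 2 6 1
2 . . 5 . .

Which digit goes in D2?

1

B1 = 5 (sole candidate).
F2 = 4 (sole candidate).
A3 = 1 (sole candidate).
E3 = 4 (sole candidate).
F3 = 5 (sole candidate).
C4 = 5 (sole candidate).
E4 = 3 (sole candidate).
A5 = 5 (sole candidate).
C5 = 4 (sole candidate).
B6 = 4 (sole candidate).
E6 = 1 (sole candidate).
F6 = 3 (sole candidate).
C1 = 1 (sole candidate).
D1 = 4 (sole candidate).
E1 = 2 (sole candidate).
A2 = 6 (sole candidate).
D2 = 1: row 2 has {2,3,4,5,6}; col 4 has {2,3,4,5,6}; region has {2,3,4,5,6} → only 1 remains.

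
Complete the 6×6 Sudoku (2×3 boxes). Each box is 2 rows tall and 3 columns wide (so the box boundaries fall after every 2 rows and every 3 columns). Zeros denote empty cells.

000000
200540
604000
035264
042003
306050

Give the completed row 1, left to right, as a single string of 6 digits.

451326

r4c1 = 1: row 4 has {2,3,4,5,6}; col 1 has {2,3,6}; box has {3,4,5,6} → only 1 remains.
r5c1 = 5: row 5 has {2,3,4}; col 1 has {1,2,3,6}; box has {2,3,4,6} → only 5 remains.
r5c5 = 1: row 5 has {2,3,4,5}; col 5 has {4,5,6}; box has {3,5} → only 1 remains.
r6c2 = 1: row 6 has {3,5,6}; col 2 has {3,4}; box has {2,3,4,5,6} → only 1 remains.
r6c4 = 4: row 6 has {1,3,5,6}; col 4 has {2,5}; box has {1,3,5} → only 4 remains.
r6c6 = 2: row 6 has {1,3,4,5,6}; col 6 has {3,4}; box has {1,3,4,5} → only 2 remains.
r1c1 = 4: row 1 has {}; col 1 has {1,2,3,5,6}; box has {2} → only 4 remains.
r2c2 = 6: row 2 has {2,4,5}; col 2 has {1,3,4}; box has {2,4} → only 6 remains.
r2c6 = 1: row 2 has {2,4,5,6}; col 6 has {2,3,4}; box has {4,5} → only 1 remains.
r3c2 = 2: row 3 has {4,6}; col 2 has {1,3,4,6}; box has {1,3,4,5,6} → only 2 remains.
r3c5 = 3: row 3 has {2,4,6}; col 5 has {1,4,5,6}; box has {2,4,6} → only 3 remains.
r3c6 = 5: row 3 has {2,3,4,6}; col 6 has {1,2,3,4}; box has {2,3,4,6} → only 5 remains.
r5c4 = 6: row 5 has {1,2,3,4,5}; col 4 has {2,4,5}; box has {1,2,3,4,5} → only 6 remains.
r1c2 = 5: row 1 has {4}; col 2 has {1,2,3,4,6}; box has {2,4,6} → only 5 remains.
r1c4 = 3: row 1 has {4,5}; col 4 has {2,4,5,6}; box has {1,4,5} → only 3 remains.
r1c5 = 2: row 1 has {3,4,5}; col 5 has {1,3,4,5,6}; box has {1,3,4,5} → only 2 remains.
r1c6 = 6: row 1 has {2,3,4,5}; col 6 has {1,2,3,4,5}; box has {1,2,3,4,5} → only 6 remains.
r2c3 = 3: row 2 has {1,2,4,5,6}; col 3 has {2,4,5,6}; box has {2,4,5,6} → only 3 remains.
r3c4 = 1: row 3 has {2,3,4,5,6}; col 4 has {2,3,4,5,6}; box has {2,3,4,5,6} → only 1 remains.
r1c3 = 1: row 1 has {2,3,4,5,6}; col 3 has {2,3,4,5,6}; box has {2,3,4,5,6} → only 1 remains.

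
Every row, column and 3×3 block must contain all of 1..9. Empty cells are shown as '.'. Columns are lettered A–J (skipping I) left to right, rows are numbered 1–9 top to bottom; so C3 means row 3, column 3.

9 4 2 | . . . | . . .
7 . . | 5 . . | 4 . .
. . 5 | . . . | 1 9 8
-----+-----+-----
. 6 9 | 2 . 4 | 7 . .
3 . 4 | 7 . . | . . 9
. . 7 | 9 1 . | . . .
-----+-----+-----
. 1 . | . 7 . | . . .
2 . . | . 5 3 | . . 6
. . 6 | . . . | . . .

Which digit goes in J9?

A3 = 6 (sole candidate).
B3 = 3 (sole candidate).
D3 = 4 (sole candidate).
E3 = 2 (sole candidate).
F3 = 7 (sole candidate).
C8 = 8 (sole candidate).
D8 = 1 (sole candidate).
G8 = 9 (sole candidate).
D9 = 8 (sole candidate).
B2 = 8 (sole candidate).
C2 = 1 (sole candidate).
C7 = 3 (sole candidate).
D7 = 6 (sole candidate).
B8 = 7 (sole candidate).
H8 = 4 (sole candidate).
D1 = 3 (sole candidate).
F1 = 1 (hidden single in row 1).
E1 = 8 (hidden single in row 1).
E4 = 3 (sole candidate).
E5 = 6 (sole candidate).
E2 = 9 (sole candidate).
F2 = 6 (sole candidate).
E9 = 4 (sole candidate).
A9 = 5 (sole candidate).
B9 = 9 (sole candidate).
F9 = 2 (sole candidate).
G9 = 3 (sole candidate).
A6 = 8 (sole candidate).
F6 = 5 (sole candidate).
A7 = 4 (sole candidate).
F7 = 9 (sole candidate).
A4 = 1 (sole candidate).
J4 = 5 (sole candidate).
F5 = 8 (sole candidate).
G5 = 2 (sole candidate).
H5 = 1 (sole candidate).
B6 = 2 (sole candidate).
G6 = 6 (sole candidate).
H6 = 3 (sole candidate).
J6 = 4 (sole candidate).
J7 = 2 (sole candidate).
H9 = 7 (sole candidate).
J9 = 1: row 9 has {2,3,4,5,6,7,8,9}; col 9 has {2,4,5,6,8,9}; box has {2,3,4,6,7,9} → only 1 remains.

1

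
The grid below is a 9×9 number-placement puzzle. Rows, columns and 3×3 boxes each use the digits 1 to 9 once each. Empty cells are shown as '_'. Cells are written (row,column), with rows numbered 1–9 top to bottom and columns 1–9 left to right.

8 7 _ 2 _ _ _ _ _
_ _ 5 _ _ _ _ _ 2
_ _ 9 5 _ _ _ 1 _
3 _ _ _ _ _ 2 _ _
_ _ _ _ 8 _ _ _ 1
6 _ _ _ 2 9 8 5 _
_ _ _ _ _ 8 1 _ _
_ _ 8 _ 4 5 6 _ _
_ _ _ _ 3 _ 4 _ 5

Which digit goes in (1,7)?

(1,7) = 5: in row 1, 5 can only go here (every other open cell in that row sees a 5).

5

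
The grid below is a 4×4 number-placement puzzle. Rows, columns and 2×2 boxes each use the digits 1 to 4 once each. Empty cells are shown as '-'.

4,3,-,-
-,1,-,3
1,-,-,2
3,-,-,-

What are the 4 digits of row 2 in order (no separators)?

r1c4 = 1: row 1 has {3,4}; col 4 has {2,3}; box has {3} → only 1 remains.
r2c1 = 2: row 2 has {1,3}; col 1 has {1,3,4}; box has {1,3,4} → only 2 remains.
r2c3 = 4: row 2 has {1,2,3}; col 3 has {}; box has {1,3} → only 4 remains.

2143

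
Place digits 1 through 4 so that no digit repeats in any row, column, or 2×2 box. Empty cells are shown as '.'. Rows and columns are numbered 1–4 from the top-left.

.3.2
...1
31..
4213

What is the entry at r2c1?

r1c1 = 1: row 1 has {2,3}; col 1 has {3,4}; box has {3} → only 1 remains.
r1c3 = 4: row 1 has {1,2,3}; col 3 has {1}; box has {1,2} → only 4 remains.
r2c1 = 2: row 2 has {1}; col 1 has {1,3,4}; box has {1,3} → only 2 remains.

2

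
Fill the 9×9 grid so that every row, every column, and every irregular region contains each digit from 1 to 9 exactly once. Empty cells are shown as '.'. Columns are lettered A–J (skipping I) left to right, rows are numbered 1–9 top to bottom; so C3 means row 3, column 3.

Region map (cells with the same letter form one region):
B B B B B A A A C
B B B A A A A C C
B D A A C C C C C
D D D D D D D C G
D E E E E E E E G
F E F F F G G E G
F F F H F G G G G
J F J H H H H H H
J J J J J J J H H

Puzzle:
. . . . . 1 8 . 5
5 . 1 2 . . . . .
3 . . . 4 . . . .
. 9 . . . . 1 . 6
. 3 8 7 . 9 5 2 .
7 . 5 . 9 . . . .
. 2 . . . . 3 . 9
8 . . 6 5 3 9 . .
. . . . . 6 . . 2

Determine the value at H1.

3

H1 = 3: in row 1, 3 can only go here (every other open cell in that row sees a 3).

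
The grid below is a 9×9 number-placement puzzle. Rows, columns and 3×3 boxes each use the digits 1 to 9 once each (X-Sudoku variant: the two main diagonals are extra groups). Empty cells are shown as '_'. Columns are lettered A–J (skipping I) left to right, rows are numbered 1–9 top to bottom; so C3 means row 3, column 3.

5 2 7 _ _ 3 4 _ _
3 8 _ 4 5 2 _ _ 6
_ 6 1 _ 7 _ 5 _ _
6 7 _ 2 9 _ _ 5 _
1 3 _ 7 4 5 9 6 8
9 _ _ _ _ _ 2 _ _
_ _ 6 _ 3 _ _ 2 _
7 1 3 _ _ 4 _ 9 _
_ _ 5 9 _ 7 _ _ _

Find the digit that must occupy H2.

J1 = 9: row 1 has {2,3,4,5,7}; col 9 has {6,8}; box has {4,5,6}; anti-diagonal has {1,4,5,6} → only 9 remains.
C2 = 9: row 2 has {2,3,4,5,6,8}; col 3 has {1,3,5,6,7}; box has {1,2,3,5,6,7,8} → only 9 remains.
H2 = 7: row 2 has {2,3,4,5,6,8,9}; col 8 has {2,5,6,9}; box has {4,5,6,9}; anti-diagonal has {1,4,5,6,9} → only 7 remains.

7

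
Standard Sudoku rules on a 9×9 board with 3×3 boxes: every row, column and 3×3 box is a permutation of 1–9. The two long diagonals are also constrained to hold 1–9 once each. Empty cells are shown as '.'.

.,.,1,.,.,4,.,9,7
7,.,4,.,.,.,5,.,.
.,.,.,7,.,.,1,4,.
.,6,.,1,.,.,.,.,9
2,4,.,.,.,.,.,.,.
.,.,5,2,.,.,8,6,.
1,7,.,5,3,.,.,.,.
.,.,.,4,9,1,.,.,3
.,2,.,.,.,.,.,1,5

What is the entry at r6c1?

r5c9 = 1: row 5 has {2,4}; col 9 has {3,5,7,9}; box has {6,8,9} → only 1 remains.
r6c9 = 4: row 6 has {2,5,6,8}; col 9 has {1,3,5,7,9}; box has {1,6,8,9} → only 4 remains.
r6c5 = 7: row 6 has {2,4,5,6,8}; col 5 has {3,9}; box has {1,2} → only 7 remains.
r2c5 = 1: in row 2, 1 can only go here (every other open cell in that row sees a 1).
r4c5 = 4: in row 4, 4 can only go here (every other open cell in that row sees a 4).
r6c2 = 1: in row 6, 1 can only go here (every other open cell in that row sees a 1).
r7c7 = 4: in row 7, 4 can only go here (every other open cell in that row sees a 4).
r7c3 = 9: in row 7, 9 can only go here (every other open cell in that row sees a 9).
r9c1 = 4: in row 9, 4 can only go here (every other open cell in that row sees a 4).
r9c7 = 9: in row 9, 9 can only go here (every other open cell in that row sees a 9).
r9c3 = 3: in row 9, 3 can only go here (every other open cell in that row sees a 3).
r9c6 = 7: in row 9, 7 can only go here (every other open cell in that row sees a 7).
r3c3 = 2: in column 3, 2 can only go here (every other open cell in that column sees a 2).
r8c7 = 2: in row 8, 2 can only go here (every other open cell in that row sees a 2).
r7c8 = 8: row 7 has {1,3,4,5,7,9}; col 8 has {1,4,6,9}; box has {1,2,3,4,5,9} → only 8 remains.
r7c9 = 6: row 7 has {1,3,4,5,7,8,9}; col 9 has {1,3,4,5,7,9}; box has {1,2,3,4,5,8,9} → only 6 remains.
r8c8 = 7: row 8 has {1,2,3,4,9}; col 8 has {1,4,6,8,9}; box has {1,2,3,4,5,6,8,9}; main diagonal has {1,2,4,5} → only 7 remains.
r2c8 = 3: row 2 has {1,4,5,7}; col 8 has {1,4,6,7,8,9}; box has {1,4,5,7,9}; anti-diagonal has {1,2,4,7,9} → only 3 remains.
r3c9 = 8: row 3 has {1,2,4,7}; col 9 has {1,3,4,5,6,7,9}; box has {1,3,4,5,7,9} → only 8 remains.
r5c8 = 5: row 5 has {1,2,4}; col 8 has {1,3,4,6,7,8,9}; box has {1,4,6,8,9} → only 5 remains.
r7c6 = 2: row 7 has {1,3,4,5,6,7,8,9}; col 6 has {1,4,7}; box has {1,3,4,5,7,9} → only 2 remains.
r1c7 = 6: row 1 has {1,4,7,9}; col 7 has {1,2,4,5,8,9}; box has {1,3,4,5,7,8,9} → only 6 remains.
r2c9 = 2: row 2 has {1,3,4,5,7}; col 9 has {1,3,4,5,6,7,8,9}; box has {1,3,4,5,6,7,8,9} → only 2 remains.
r4c8 = 2: row 4 has {1,4,6,9}; col 8 has {1,3,4,5,6,7,8,9}; box has {1,4,5,6,8,9} → only 2 remains.
r1c5 = 2: in row 1, 2 can only go here (every other open cell in that row sees a 2).
r1c2 = 5: in row 1, 5 can only go here (every other open cell in that row sees a 5).
r8c2 = 8: row 8 has {1,2,3,4,7,9}; col 2 has {1,2,4,5,6,7}; box has {1,2,3,4,7,9}; anti-diagonal has {1,2,3,4,7,9} → only 8 remains.
r8c3 = 6: row 8 has {1,2,3,4,7,8,9}; col 3 has {1,2,3,4,5,9}; box has {1,2,3,4,7,8,9} → only 6 remains.
r2c2 = 9: row 2 has {1,2,3,4,5,7}; col 2 has {1,2,4,5,6,7,8}; box has {1,2,4,5,7}; main diagonal has {1,2,4,5,7} → only 9 remains.
r3c2 = 3: row 3 has {1,2,4,7,8}; col 2 has {1,2,4,5,6,7,8,9}; box has {1,2,4,5,7,9} → only 3 remains.
r4c6 = 5: row 4 has {1,2,4,6,9}; col 6 has {1,2,4,7}; box has {1,2,4,7}; anti-diagonal has {1,2,3,4,7,8,9} → only 5 remains.
r5c5 = 6: row 5 has {1,2,4,5}; col 5 has {1,2,3,4,7,9}; box has {1,2,4,5,7}; main diagonal has {1,2,4,5,7,9}; anti-diagonal has {1,2,3,4,5,7,8,9} → only 6 remains.
r6c6 = 3: row 6 has {1,2,4,5,6,7,8}; col 6 has {1,2,4,5,7}; box has {1,2,4,5,6,7}; main diagonal has {1,2,4,5,6,7,9} → only 3 remains.
r8c1 = 5: row 8 has {1,2,3,4,6,7,8,9}; col 1 has {1,2,4,7}; box has {1,2,3,4,6,7,8,9} → only 5 remains.
r9c5 = 8: row 9 has {1,2,3,4,5,7,9}; col 5 has {1,2,3,4,6,7,9}; box has {1,2,3,4,5,7,9} → only 8 remains.
r1c1 = 8: row 1 has {1,2,4,5,6,7,9}; col 1 has {1,2,4,5,7}; box has {1,2,3,4,5,7,9}; main diagonal has {1,2,3,4,5,6,7,9} → only 8 remains.
r1c4 = 3: row 1 has {1,2,4,5,6,7,8,9}; col 4 has {1,2,4,5,7}; box has {1,2,4,7} → only 3 remains.
r3c1 = 6: row 3 has {1,2,3,4,7,8}; col 1 has {1,2,4,5,7,8}; box has {1,2,3,4,5,7,8,9} → only 6 remains.
r3c5 = 5: row 3 has {1,2,3,4,6,7,8}; col 5 has {1,2,3,4,6,7,8,9}; box has {1,2,3,4,7} → only 5 remains.
r3c6 = 9: row 3 has {1,2,3,4,5,6,7,8}; col 6 has {1,2,3,4,5,7}; box has {1,2,3,4,5,7} → only 9 remains.
r4c1 = 3: row 4 has {1,2,4,5,6,9}; col 1 has {1,2,4,5,6,7,8}; box has {1,2,4,5,6} → only 3 remains.
r4c7 = 7: row 4 has {1,2,3,4,5,6,9}; col 7 has {1,2,4,5,6,8,9}; box has {1,2,4,5,6,8,9} → only 7 remains.
r5c6 = 8: row 5 has {1,2,4,5,6}; col 6 has {1,2,3,4,5,7,9}; box has {1,2,3,4,5,6,7} → only 8 remains.
r5c7 = 3: row 5 has {1,2,4,5,6,8}; col 7 has {1,2,4,5,6,7,8,9}; box has {1,2,4,5,6,7,8,9} → only 3 remains.
r6c1 = 9: row 6 has {1,2,3,4,5,6,7,8}; col 1 has {1,2,3,4,5,6,7,8}; box has {1,2,3,4,5,6} → only 9 remains.

9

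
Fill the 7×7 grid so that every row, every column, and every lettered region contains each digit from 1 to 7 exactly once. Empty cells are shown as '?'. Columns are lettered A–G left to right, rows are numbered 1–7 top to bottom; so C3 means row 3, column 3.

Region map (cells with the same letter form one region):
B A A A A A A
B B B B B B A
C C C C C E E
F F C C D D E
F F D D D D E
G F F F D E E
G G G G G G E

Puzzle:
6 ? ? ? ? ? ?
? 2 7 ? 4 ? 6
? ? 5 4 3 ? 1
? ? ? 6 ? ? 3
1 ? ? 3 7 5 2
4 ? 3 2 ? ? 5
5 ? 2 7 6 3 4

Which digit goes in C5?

6

G1 = 7: row 1 has {6}; col 7 has {1,2,3,4,5,6}; region has {6} → only 7 remains.
A2 = 3: row 2 has {2,4,6,7}; col 1 has {1,4,5,6}; region has {2,4,6,7} → only 3 remains.
F2 = 1: row 2 has {2,3,4,6,7}; col 6 has {3,5}; region has {2,3,4,6,7} → only 1 remains.
B3 = 7: row 3 has {1,3,4,5}; col 2 has {2}; region has {3,4,5,6} → only 7 remains.
F3 = 6: row 3 has {1,3,4,5,7}; col 6 has {1,3,5}; region has {1,2,3,4,5} → only 6 remains.
A4 = 7: row 4 has {3,6}; col 1 has {1,3,4,5,6}; region has {1,2,3} → only 7 remains.
C4 = 1: row 4 has {3,6,7}; col 3 has {2,3,5,7}; region has {3,4,5,6,7} → only 1 remains.
E4 = 2: row 4 has {1,3,6,7}; col 5 has {3,4,6,7}; region has {3,5,7} → only 2 remains.
F4 = 4: row 4 has {1,2,3,6,7}; col 6 has {1,3,5,6}; region has {2,3,5,7} → only 4 remains.
C5 = 6: row 5 has {1,2,3,5,7}; col 3 has {1,2,3,5,7}; region has {2,3,4,5,7} → only 6 remains.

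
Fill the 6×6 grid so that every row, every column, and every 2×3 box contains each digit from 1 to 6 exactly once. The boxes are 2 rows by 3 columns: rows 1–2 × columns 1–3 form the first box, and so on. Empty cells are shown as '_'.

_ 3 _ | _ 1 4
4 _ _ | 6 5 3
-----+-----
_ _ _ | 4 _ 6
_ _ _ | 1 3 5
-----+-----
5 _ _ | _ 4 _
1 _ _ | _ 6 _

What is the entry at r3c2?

5

r1c4 = 2: row 1 has {1,3,4}; col 4 has {1,4,6}; box has {1,3,4,5,6} → only 2 remains.
r3c5 = 2: row 3 has {4,6}; col 5 has {1,3,4,5,6}; box has {1,3,4,5,6} → only 2 remains.
r5c4 = 3: row 5 has {4,5}; col 4 has {1,2,4,6}; box has {4,6} → only 3 remains.
r6c4 = 5: row 6 has {1,6}; col 4 has {1,2,3,4,6}; box has {3,4,6} → only 5 remains.
r6c6 = 2: row 6 has {1,5,6}; col 6 has {3,4,5,6}; box has {3,4,5,6} → only 2 remains.
r1c1 = 6: row 1 has {1,2,3,4}; col 1 has {1,4,5}; box has {3,4} → only 6 remains.
r1c3 = 5: row 1 has {1,2,3,4,6}; col 3 has {}; box has {3,4,6} → only 5 remains.
r3c1 = 3: row 3 has {2,4,6}; col 1 has {1,4,5,6}; box has {} → only 3 remains.
r3c3 = 1: row 3 has {2,3,4,6}; col 3 has {5}; box has {3} → only 1 remains.
r4c1 = 2: row 4 has {1,3,5}; col 1 has {1,3,4,5,6}; box has {1,3} → only 2 remains.
r5c6 = 1: row 5 has {3,4,5}; col 6 has {2,3,4,5,6}; box has {2,3,4,5,6} → only 1 remains.
r6c2 = 4: row 6 has {1,2,5,6}; col 2 has {3}; box has {1,5} → only 4 remains.
r6c3 = 3: row 6 has {1,2,4,5,6}; col 3 has {1,5}; box has {1,4,5} → only 3 remains.
r2c3 = 2: row 2 has {3,4,5,6}; col 3 has {1,3,5}; box has {3,4,5,6} → only 2 remains.
r3c2 = 5: row 3 has {1,2,3,4,6}; col 2 has {3,4}; box has {1,2,3} → only 5 remains.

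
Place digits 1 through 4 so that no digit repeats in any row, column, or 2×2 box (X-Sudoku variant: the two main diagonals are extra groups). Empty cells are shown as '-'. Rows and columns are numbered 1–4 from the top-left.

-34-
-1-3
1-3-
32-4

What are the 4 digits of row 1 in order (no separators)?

row 1, column 1 = 2: row 1 has {3,4}; col 1 has {1,3}; box has {1,3}; main diagonal has {1,3,4} → only 2 remains.
row 1, column 4 = 1: row 1 has {2,3,4}; col 4 has {3,4}; box has {3,4}; anti-diagonal has {3} → only 1 remains.

2341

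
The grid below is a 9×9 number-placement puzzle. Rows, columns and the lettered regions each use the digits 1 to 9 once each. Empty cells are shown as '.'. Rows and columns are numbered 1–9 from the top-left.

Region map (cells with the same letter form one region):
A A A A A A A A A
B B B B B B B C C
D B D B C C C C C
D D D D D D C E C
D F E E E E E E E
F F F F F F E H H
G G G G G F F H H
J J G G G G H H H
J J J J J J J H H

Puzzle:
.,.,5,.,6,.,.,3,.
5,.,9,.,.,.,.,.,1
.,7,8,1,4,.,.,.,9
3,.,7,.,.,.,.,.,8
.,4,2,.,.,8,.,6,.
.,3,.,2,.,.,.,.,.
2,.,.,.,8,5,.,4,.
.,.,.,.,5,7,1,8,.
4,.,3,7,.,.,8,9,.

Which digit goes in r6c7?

4

r3c1 = 6 (sole candidate).
r8c1 = 9 (sole candidate).
r5c1 = 1 (sole candidate).
r2c8 = 7 (hidden single in row 2).
r6c8 = 5 (sole candidate).
r3c8 = 2 (sole candidate).
r4c8 = 1 (sole candidate).
r3c6 = 3 (sole candidate).
r3c7 = 5 (sole candidate).
r4c7 = 6 (sole candidate).
r6c7 = 4: in row 6, 4 can only go here (every other open cell in that row sees a 4).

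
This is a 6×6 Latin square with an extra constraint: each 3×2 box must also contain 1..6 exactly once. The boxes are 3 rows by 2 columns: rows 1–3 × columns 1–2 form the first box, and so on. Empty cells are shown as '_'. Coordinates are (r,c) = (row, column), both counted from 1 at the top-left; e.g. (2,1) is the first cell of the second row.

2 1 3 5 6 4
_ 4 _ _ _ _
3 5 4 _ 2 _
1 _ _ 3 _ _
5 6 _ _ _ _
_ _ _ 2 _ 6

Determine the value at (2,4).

1

(2,1) = 6: row 2 has {4}; col 1 has {1,2,3,5}; box has {1,2,3,4,5} → only 6 remains.
(2,4) = 1: row 2 has {4,6}; col 4 has {2,3,5}; box has {3,4,5} → only 1 remains.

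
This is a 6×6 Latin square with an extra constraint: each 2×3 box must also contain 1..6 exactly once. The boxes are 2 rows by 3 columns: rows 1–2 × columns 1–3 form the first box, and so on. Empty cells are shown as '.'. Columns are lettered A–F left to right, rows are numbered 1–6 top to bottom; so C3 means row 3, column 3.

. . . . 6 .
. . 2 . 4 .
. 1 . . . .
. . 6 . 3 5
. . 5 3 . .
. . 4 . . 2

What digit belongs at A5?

C3 = 3: row 3 has {1}; col 3 has {2,4,5,6}; box has {1,6} → only 3 remains.
E3 = 2: row 3 has {1,3}; col 5 has {3,4,6}; box has {3,5} → only 2 remains.
E5 = 1: row 5 has {3,5}; col 5 has {2,3,4,6}; box has {2,3} → only 1 remains.
E6 = 5: row 6 has {2,4}; col 5 has {1,2,3,4,6}; box has {1,2,3} → only 5 remains.
C1 = 1: row 1 has {6}; col 3 has {2,3,4,5,6}; box has {2} → only 1 remains.
F1 = 3: row 1 has {1,6}; col 6 has {2,5}; box has {4,6} → only 3 remains.
F2 = 1: row 2 has {2,4}; col 6 has {2,3,5}; box has {3,4,6} → only 1 remains.
D6 = 6: row 6 has {2,4,5}; col 4 has {3}; box has {1,2,3,5} → only 6 remains.
D2 = 5: row 2 has {1,2,4}; col 4 has {3,6}; box has {1,3,4,6} → only 5 remains.
D3 = 4: row 3 has {1,2,3}; col 4 has {3,5,6}; box has {2,3,5} → only 4 remains.
F3 = 6: row 3 has {1,2,3,4}; col 6 has {1,2,3,5}; box has {2,3,4,5} → only 6 remains.
D4 = 1: row 4 has {3,5,6}; col 4 has {3,4,5,6}; box has {2,3,4,5,6} → only 1 remains.
F5 = 4: row 5 has {1,3,5}; col 6 has {1,2,3,5,6}; box has {1,2,3,5,6} → only 4 remains.
B6 = 3: row 6 has {2,4,5,6}; col 2 has {1}; box has {4,5} → only 3 remains.
D1 = 2: row 1 has {1,3,6}; col 4 has {1,3,4,5,6}; box has {1,3,4,5,6} → only 2 remains.
B2 = 6: row 2 has {1,2,4,5}; col 2 has {1,3}; box has {1,2} → only 6 remains.
A3 = 5: row 3 has {1,2,3,4,6}; col 1 has {}; box has {1,3,6} → only 5 remains.
B5 = 2: row 5 has {1,3,4,5}; col 2 has {1,3,6}; box has {3,4,5} → only 2 remains.
A6 = 1: row 6 has {2,3,4,5,6}; col 1 has {5}; box has {2,3,4,5} → only 1 remains.
A1 = 4: row 1 has {1,2,3,6}; col 1 has {1,5}; box has {1,2,6} → only 4 remains.
B1 = 5: row 1 has {1,2,3,4,6}; col 2 has {1,2,3,6}; box has {1,2,4,6} → only 5 remains.
A2 = 3: row 2 has {1,2,4,5,6}; col 1 has {1,4,5}; box has {1,2,4,5,6} → only 3 remains.
A4 = 2: row 4 has {1,3,5,6}; col 1 has {1,3,4,5}; box has {1,3,5,6} → only 2 remains.
B4 = 4: row 4 has {1,2,3,5,6}; col 2 has {1,2,3,5,6}; box has {1,2,3,5,6} → only 4 remains.
A5 = 6: row 5 has {1,2,3,4,5}; col 1 has {1,2,3,4,5}; box has {1,2,3,4,5} → only 6 remains.

6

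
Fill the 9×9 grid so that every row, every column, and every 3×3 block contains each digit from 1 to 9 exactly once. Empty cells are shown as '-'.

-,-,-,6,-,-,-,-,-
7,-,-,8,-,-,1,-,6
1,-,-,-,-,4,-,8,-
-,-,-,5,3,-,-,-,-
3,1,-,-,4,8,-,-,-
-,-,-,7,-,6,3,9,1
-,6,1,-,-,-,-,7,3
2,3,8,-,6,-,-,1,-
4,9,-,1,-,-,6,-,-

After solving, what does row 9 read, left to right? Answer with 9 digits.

r6c5 = 2: row 6 has {1,3,6,7,9}; col 5 has {3,4,6}; box has {3,4,5,6,7,8} → only 2 remains.
r7c1 = 5: row 7 has {1,3,6,7}; col 1 has {1,2,3,4,7}; box has {1,2,3,4,6,8,9} → only 5 remains.
r9c3 = 7: row 9 has {1,4,6,9}; col 3 has {1,8}; box has {1,2,3,4,5,6,8,9} → only 7 remains.
r5c4 = 9: row 5 has {1,3,4,8}; col 4 has {1,5,6,7,8}; box has {2,3,4,5,6,7,8} → only 9 remains.
r6c1 = 8: row 6 has {1,2,3,6,7,9}; col 1 has {1,2,3,4,5,7}; box has {1,3} → only 8 remains.
r8c4 = 4: row 8 has {1,2,3,6,8}; col 4 has {1,5,6,7,8,9}; box has {1,6} → only 4 remains.
r1c1 = 9: row 1 has {6}; col 1 has {1,2,3,4,5,7,8}; box has {1,7} → only 9 remains.
r4c1 = 6: row 4 has {3,5}; col 1 has {1,2,3,4,5,7,8,9}; box has {1,3,8} → only 6 remains.
r4c6 = 1: row 4 has {3,5,6}; col 6 has {4,6,8}; box has {2,3,4,5,6,7,8,9} → only 1 remains.
r7c4 = 2: row 7 has {1,3,5,6,7}; col 4 has {1,4,5,6,7,8,9}; box has {1,4,6} → only 2 remains.
r7c6 = 9: row 7 has {1,2,3,5,6,7}; col 6 has {1,4,6,8}; box has {1,2,4,6} → only 9 remains.
r3c4 = 3: row 3 has {1,4,8}; col 4 has {1,2,4,5,6,7,8,9}; box has {4,6,8} → only 3 remains.
r7c5 = 8: row 7 has {1,2,3,5,6,7,9}; col 5 has {2,3,4,6}; box has {1,2,4,6,9} → only 8 remains.
r7c7 = 4: row 7 has {1,2,3,5,6,7,8,9}; col 7 has {1,3,6}; box has {1,3,6,7} → only 4 remains.
r9c5 = 5: row 9 has {1,4,6,7,9}; col 5 has {2,3,4,6,8}; box has {1,2,4,6,8,9} → only 5 remains.
r9c6 = 3: row 9 has {1,4,5,6,7,9}; col 6 has {1,4,6,8,9}; box has {1,2,4,5,6,8,9} → only 3 remains.
r9c8 = 2: row 9 has {1,3,4,5,6,7,9}; col 8 has {1,7,8,9}; box has {1,3,4,6,7} → only 2 remains.
r9c9 = 8: row 9 has {1,2,3,4,5,6,7,9}; col 9 has {1,3,6}; box has {1,2,3,4,6,7} → only 8 remains.

497153628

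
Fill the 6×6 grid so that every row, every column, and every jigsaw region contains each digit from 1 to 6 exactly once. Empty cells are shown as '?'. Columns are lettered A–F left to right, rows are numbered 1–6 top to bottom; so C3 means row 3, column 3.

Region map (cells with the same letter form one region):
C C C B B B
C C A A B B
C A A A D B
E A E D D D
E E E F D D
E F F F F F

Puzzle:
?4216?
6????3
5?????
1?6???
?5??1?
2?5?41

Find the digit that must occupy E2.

2

A1 = 3: row 1 has {1,2,4,6}; col 1 has {1,2,5,6}; region has {2,4,5,6} → only 3 remains.
F1 = 5: row 1 has {1,2,3,4,6}; col 6 has {1,3}; region has {1,3,6} → only 5 remains.
B2 = 1: row 2 has {3,6}; col 2 has {4,5}; region has {2,3,4,5,6} → only 1 remains.
C2 = 4: row 2 has {1,3,6}; col 3 has {2,5,6}; region has {} → only 4 remains.
E2 = 2: row 2 has {1,3,4,6}; col 5 has {1,4,6}; region has {1,3,5,6} → only 2 remains.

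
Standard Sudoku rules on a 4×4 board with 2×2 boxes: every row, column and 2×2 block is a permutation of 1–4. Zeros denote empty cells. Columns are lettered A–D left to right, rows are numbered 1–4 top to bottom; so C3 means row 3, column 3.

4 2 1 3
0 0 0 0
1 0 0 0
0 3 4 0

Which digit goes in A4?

2

A2 = 3 (sole candidate).
B2 = 1 (sole candidate).
C2 = 2 (sole candidate).
D2 = 4 (sole candidate).
B3 = 4 (sole candidate).
C3 = 3 (sole candidate).
D3 = 2 (sole candidate).
A4 = 2: row 4 has {3,4}; col 1 has {1,3,4}; box has {1,3,4} → only 2 remains.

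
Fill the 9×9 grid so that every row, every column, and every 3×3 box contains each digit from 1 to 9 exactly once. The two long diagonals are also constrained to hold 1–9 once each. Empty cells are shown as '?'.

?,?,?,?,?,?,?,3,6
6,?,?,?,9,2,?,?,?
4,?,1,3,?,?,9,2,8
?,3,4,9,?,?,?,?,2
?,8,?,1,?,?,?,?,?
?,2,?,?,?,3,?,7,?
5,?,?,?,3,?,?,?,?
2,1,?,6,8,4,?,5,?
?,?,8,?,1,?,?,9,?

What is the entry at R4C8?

R2C2 = 7 (sole candidate).
R2C8 = 4 (sole candidate).
R3C2 = 5 (sole candidate).
R5C5 = 2 (sole candidate).
R5C8 = 6 (sole candidate).
R7C3 = 7 (sole candidate).
R7C4 = 2 (sole candidate).
R7C6 = 9 (sole candidate).
R9C1 = 3 (sole candidate).
R9C9 = 4 (sole candidate).
R1C1 = 8 (sole candidate).
R1C2 = 9 (sole candidate).
R1C3 = 2 (sole candidate).
R2C3 = 3 (sole candidate).
R7C7 = 6 (sole candidate).
R7C9 = 1 (sole candidate).
R8C3 = 9 (sole candidate).
R9C2 = 6 (sole candidate).
R2C9 = 5 (sole candidate).
R5C3 = 5 (sole candidate).
R5C6 = 7 (sole candidate).
R6C3 = 6 (sole candidate).
R6C9 = 9 (sole candidate).
R7C2 = 4 (sole candidate).
R7C8 = 8 (sole candidate).
R9C6 = 5 (sole candidate).
R1C6 = 1 (sole candidate).
R1C7 = 7 (sole candidate).
R2C4 = 8 (sole candidate).
R2C7 = 1 (sole candidate).
R3C6 = 6 (sole candidate).
R4C6 = 8 (sole candidate).
R4C7 = 5 (sole candidate).
R4C8 = 1: row 4 has {2,3,4,5,8,9}; col 8 has {2,3,4,5,6,7,8,9}; box has {2,5,6,7,9} → only 1 remains.

1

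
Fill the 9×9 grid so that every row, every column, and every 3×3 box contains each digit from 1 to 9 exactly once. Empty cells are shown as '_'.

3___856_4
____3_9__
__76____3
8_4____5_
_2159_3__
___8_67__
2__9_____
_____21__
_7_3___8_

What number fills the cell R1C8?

7

R4C7 = 2: row 4 has {4,5,8}; col 7 has {1,3,6,7,9}; box has {3,5,7} → only 2 remains.
R5C9 = 8: in row 5, 8 can only go here (every other open cell in that row sees an 8).
R6C5 = 2: in row 6, 2 can only go here (every other open cell in that row sees a 2).
R3C8 = 2: in row 3, 2 can only go here (every other open cell in that row sees a 2).
R6C8 = 4: in row 6, 4 can only go here (every other open cell in that row sees a 4).
R5C8 = 6: row 5 has {1,2,3,5,8,9}; col 8 has {2,4,5,8}; box has {2,3,4,5,7,8} → only 6 remains.
R5C1 = 7: row 5 has {1,2,3,5,6,8,9}; col 1 has {2,3,8}; box has {1,2,4,8} → only 7 remains.
R5C6 = 4: row 5 has {1,2,3,5,6,7,8,9}; col 6 has {2,5,6}; box has {2,5,6,8,9} → only 4 remains.
R9C6 = 1: row 9 has {3,7,8}; col 6 has {2,4,5,6}; box has {2,3,9} → only 1 remains.
R2C6 = 7: row 2 has {3,9}; col 6 has {1,2,4,5,6}; box has {3,5,6,8} → only 7 remains.
R2C8 = 1: row 2 has {3,7,9}; col 8 has {2,4,5,6,8}; box has {2,3,4,6,9} → only 1 remains.
R2C9 = 5: row 2 has {1,3,7,9}; col 9 has {3,4,8}; box has {1,2,3,4,6,9} → only 5 remains.
R3C6 = 9: row 3 has {2,3,6,7}; col 6 has {1,2,4,5,6,7}; box has {3,5,6,7,8} → only 9 remains.
R3C7 = 8: row 3 has {2,3,6,7,9}; col 7 has {1,2,3,6,7,9}; box has {1,2,3,4,5,6,9} → only 8 remains.
R4C6 = 3: row 4 has {2,4,5,8}; col 6 has {1,2,4,5,6,7,9}; box has {2,4,5,6,8,9} → only 3 remains.
R7C6 = 8: row 7 has {2,9}; col 6 has {1,2,3,4,5,6,7,9}; box has {1,2,3,9} → only 8 remains.
R1C8 = 7: row 1 has {3,4,5,6,8}; col 8 has {1,2,4,5,6,8}; box has {1,2,3,4,5,6,8,9} → only 7 remains.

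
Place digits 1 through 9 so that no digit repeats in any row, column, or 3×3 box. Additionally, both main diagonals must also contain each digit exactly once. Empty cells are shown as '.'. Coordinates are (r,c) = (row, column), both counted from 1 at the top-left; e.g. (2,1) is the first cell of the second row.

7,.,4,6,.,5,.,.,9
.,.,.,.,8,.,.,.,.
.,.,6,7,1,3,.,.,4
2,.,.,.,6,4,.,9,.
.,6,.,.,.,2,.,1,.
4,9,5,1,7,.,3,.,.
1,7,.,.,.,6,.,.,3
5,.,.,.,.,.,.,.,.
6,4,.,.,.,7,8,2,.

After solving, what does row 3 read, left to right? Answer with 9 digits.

(1,5) = 2 (sole candidate).
(1,7) = 1 (sole candidate).
(2,6) = 9 (sole candidate).
(6,6) = 8 (sole candidate).
(6,8) = 6 (sole candidate).
(6,9) = 2 (sole candidate).
(8,6) = 1 (sole candidate).
(8,8) = 4 (sole candidate).
(2,1) = 3 (sole candidate).
(2,4) = 4 (sole candidate).
(5,1) = 8 (sole candidate).
(7,8) = 5 (sole candidate).
(9,9) = 1 (sole candidate).
(1,2) = 8 (sole candidate).
(1,8) = 3 (sole candidate).
(2,8) = 7 (sole candidate).
(3,1) = 9: row 3 has {1,3,4,6,7}; col 1 has {1,2,3,4,5,6,7,8}; box has {3,4,6,7,8} → only 9 remains.
(3,8) = 8: row 3 has {1,3,4,6,7,9}; col 8 has {1,2,3,4,5,6,7,9}; box has {1,3,4,7,9} → only 8 remains.
(7,7) = 9 (sole candidate).
(7,5) = 4 (sole candidate).
(2,3) = 1 (hidden single in row 2).
(4,2) = 1 (hidden single in row 4).
(4,9) = 8 (hidden single in row 4).
(5,7) = 4 (hidden single in row 5).
(5,4) = 9 (hidden single in row 5).
(8,2) = 3 (hidden single in column 2).
(5,5) = 5 (sole candidate).
(5,9) = 7 (sole candidate).
(8,5) = 9 (sole candidate).
(8,9) = 6 (sole candidate).
(9,3) = 9 (sole candidate).
(9,5) = 3 (sole candidate).
(2,2) = 2 (sole candidate).
(2,9) = 5 (sole candidate).
(3,2) = 5: row 3 has {1,3,4,6,7,8,9}; col 2 has {1,2,3,4,6,7,8,9}; box has {1,2,3,4,6,7,8,9} → only 5 remains.
(3,7) = 2: row 3 has {1,3,4,5,6,7,8,9}; col 7 has {1,3,4,8,9}; box has {1,3,4,5,7,8,9}; anti-diagonal has {1,3,4,5,6,7,9} → only 2 remains.

956713284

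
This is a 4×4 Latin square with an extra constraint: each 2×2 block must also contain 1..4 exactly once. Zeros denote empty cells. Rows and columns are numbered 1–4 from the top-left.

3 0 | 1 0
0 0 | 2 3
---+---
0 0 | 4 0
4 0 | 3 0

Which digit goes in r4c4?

2

r1c4 = 4 (sole candidate).
r2c1 = 1 (sole candidate).
r2c2 = 4 (sole candidate).
r3c1 = 2 (sole candidate).
r3c4 = 1 (sole candidate).
r4c2 = 1 (sole candidate).
r4c4 = 2: row 4 has {1,3,4}; col 4 has {1,3,4}; box has {1,3,4} → only 2 remains.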